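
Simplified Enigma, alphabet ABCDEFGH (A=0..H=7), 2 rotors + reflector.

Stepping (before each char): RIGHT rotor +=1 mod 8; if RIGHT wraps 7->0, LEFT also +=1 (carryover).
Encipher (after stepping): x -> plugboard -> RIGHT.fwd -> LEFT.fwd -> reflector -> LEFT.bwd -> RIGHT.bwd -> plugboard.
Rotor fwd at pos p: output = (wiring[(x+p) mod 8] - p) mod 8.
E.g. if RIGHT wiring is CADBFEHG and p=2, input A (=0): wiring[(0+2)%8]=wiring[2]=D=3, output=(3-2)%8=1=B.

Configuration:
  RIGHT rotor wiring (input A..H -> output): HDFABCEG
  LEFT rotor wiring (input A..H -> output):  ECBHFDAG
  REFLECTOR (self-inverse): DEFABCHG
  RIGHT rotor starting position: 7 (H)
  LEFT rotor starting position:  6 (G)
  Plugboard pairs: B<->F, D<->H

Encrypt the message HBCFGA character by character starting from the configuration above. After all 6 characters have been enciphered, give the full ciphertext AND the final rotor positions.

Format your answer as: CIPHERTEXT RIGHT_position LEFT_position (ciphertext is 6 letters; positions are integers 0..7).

Answer: CEFCEB 5 7

Derivation:
Char 1 ('H'): step: R->0, L->7 (L advanced); H->plug->D->R->A->L->H->refl->G->L'->F->R'->C->plug->C
Char 2 ('B'): step: R->1, L=7; B->plug->F->R->D->L->C->refl->F->L'->B->R'->E->plug->E
Char 3 ('C'): step: R->2, L=7; C->plug->C->R->H->L->B->refl->E->L'->G->R'->B->plug->F
Char 4 ('F'): step: R->3, L=7; F->plug->B->R->G->L->E->refl->B->L'->H->R'->C->plug->C
Char 5 ('G'): step: R->4, L=7; G->plug->G->R->B->L->F->refl->C->L'->D->R'->E->plug->E
Char 6 ('A'): step: R->5, L=7; A->plug->A->R->F->L->G->refl->H->L'->A->R'->F->plug->B
Final: ciphertext=CEFCEB, RIGHT=5, LEFT=7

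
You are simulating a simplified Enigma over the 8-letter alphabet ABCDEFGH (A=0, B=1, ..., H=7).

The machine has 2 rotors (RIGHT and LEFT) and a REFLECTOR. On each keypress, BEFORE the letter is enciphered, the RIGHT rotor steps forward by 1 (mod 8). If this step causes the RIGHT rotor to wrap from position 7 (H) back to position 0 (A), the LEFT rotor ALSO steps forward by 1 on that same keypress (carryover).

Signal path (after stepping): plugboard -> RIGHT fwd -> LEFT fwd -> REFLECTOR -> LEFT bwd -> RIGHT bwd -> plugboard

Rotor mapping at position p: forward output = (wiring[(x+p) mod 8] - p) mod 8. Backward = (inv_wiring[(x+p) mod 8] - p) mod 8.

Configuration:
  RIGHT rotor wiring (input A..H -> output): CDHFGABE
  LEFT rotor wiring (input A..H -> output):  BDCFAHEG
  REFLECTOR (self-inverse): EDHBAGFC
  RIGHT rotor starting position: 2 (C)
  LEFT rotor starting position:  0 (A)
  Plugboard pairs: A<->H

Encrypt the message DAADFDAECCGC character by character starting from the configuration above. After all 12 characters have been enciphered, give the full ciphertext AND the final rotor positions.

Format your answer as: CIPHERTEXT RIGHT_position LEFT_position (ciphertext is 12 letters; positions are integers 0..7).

Char 1 ('D'): step: R->3, L=0; D->plug->D->R->G->L->E->refl->A->L'->E->R'->H->plug->A
Char 2 ('A'): step: R->4, L=0; A->plug->H->R->B->L->D->refl->B->L'->A->R'->D->plug->D
Char 3 ('A'): step: R->5, L=0; A->plug->H->R->B->L->D->refl->B->L'->A->R'->G->plug->G
Char 4 ('D'): step: R->6, L=0; D->plug->D->R->F->L->H->refl->C->L'->C->R'->H->plug->A
Char 5 ('F'): step: R->7, L=0; F->plug->F->R->H->L->G->refl->F->L'->D->R'->B->plug->B
Char 6 ('D'): step: R->0, L->1 (L advanced); D->plug->D->R->F->L->D->refl->B->L'->B->R'->G->plug->G
Char 7 ('A'): step: R->1, L=1; A->plug->H->R->B->L->B->refl->D->L'->F->R'->D->plug->D
Char 8 ('E'): step: R->2, L=1; E->plug->E->R->H->L->A->refl->E->L'->C->R'->F->plug->F
Char 9 ('C'): step: R->3, L=1; C->plug->C->R->F->L->D->refl->B->L'->B->R'->E->plug->E
Char 10 ('C'): step: R->4, L=1; C->plug->C->R->F->L->D->refl->B->L'->B->R'->H->plug->A
Char 11 ('G'): step: R->5, L=1; G->plug->G->R->A->L->C->refl->H->L'->D->R'->A->plug->H
Char 12 ('C'): step: R->6, L=1; C->plug->C->R->E->L->G->refl->F->L'->G->R'->B->plug->B
Final: ciphertext=ADGABGDFEAHB, RIGHT=6, LEFT=1

Answer: ADGABGDFEAHB 6 1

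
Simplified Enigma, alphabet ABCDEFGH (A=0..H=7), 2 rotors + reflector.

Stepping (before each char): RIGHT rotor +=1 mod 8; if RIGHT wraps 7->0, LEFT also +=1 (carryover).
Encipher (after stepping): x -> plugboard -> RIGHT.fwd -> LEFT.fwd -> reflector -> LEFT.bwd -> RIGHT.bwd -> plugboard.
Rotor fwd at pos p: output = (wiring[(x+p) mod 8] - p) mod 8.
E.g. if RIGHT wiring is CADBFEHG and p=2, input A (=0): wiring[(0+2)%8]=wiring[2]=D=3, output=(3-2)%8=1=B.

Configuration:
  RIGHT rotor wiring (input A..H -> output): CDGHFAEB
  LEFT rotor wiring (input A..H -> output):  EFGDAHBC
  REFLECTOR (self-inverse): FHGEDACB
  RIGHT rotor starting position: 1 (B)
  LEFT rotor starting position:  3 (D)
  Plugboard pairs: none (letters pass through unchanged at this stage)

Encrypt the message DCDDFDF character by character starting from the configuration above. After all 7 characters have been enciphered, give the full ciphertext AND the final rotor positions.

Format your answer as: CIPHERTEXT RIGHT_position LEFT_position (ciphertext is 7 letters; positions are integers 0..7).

Char 1 ('D'): step: R->2, L=3; D->plug->D->R->G->L->C->refl->G->L'->D->R'->C->plug->C
Char 2 ('C'): step: R->3, L=3; C->plug->C->R->F->L->B->refl->H->L'->E->R'->A->plug->A
Char 3 ('D'): step: R->4, L=3; D->plug->D->R->F->L->B->refl->H->L'->E->R'->B->plug->B
Char 4 ('D'): step: R->5, L=3; D->plug->D->R->F->L->B->refl->H->L'->E->R'->C->plug->C
Char 5 ('F'): step: R->6, L=3; F->plug->F->R->B->L->F->refl->A->L'->A->R'->E->plug->E
Char 6 ('D'): step: R->7, L=3; D->plug->D->R->H->L->D->refl->E->L'->C->R'->A->plug->A
Char 7 ('F'): step: R->0, L->4 (L advanced); F->plug->F->R->A->L->E->refl->D->L'->B->R'->H->plug->H
Final: ciphertext=CABCEAH, RIGHT=0, LEFT=4

Answer: CABCEAH 0 4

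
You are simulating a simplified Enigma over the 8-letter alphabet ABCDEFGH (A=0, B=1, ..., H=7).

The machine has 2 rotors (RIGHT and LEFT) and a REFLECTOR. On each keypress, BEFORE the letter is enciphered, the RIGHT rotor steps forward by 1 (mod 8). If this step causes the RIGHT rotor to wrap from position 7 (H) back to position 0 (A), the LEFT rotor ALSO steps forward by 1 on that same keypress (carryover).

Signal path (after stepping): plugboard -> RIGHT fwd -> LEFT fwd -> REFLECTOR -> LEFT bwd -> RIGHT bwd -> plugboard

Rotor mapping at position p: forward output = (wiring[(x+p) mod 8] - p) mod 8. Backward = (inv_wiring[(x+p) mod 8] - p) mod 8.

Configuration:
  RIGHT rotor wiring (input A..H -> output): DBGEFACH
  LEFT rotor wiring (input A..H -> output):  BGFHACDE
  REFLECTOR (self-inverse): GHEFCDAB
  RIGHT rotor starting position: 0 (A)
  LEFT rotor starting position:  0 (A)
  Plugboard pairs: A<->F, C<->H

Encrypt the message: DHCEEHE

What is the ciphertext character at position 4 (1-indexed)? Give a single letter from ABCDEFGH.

Char 1 ('D'): step: R->1, L=0; D->plug->D->R->E->L->A->refl->G->L'->B->R'->F->plug->A
Char 2 ('H'): step: R->2, L=0; H->plug->C->R->D->L->H->refl->B->L'->A->R'->E->plug->E
Char 3 ('C'): step: R->3, L=0; C->plug->H->R->D->L->H->refl->B->L'->A->R'->F->plug->A
Char 4 ('E'): step: R->4, L=0; E->plug->E->R->H->L->E->refl->C->L'->F->R'->F->plug->A

A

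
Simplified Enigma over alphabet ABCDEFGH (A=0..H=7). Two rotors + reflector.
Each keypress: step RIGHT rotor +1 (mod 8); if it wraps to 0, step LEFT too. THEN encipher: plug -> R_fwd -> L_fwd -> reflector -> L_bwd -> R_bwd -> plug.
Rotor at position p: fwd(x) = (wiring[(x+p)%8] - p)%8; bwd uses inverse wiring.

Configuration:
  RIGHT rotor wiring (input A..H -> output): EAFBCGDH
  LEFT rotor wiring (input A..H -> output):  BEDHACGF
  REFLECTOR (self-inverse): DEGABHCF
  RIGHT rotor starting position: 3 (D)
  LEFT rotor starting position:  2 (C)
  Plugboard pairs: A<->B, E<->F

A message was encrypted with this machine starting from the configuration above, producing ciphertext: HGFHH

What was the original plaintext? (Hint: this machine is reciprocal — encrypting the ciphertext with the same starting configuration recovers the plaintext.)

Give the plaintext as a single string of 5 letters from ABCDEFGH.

Char 1 ('H'): step: R->4, L=2; H->plug->H->R->F->L->D->refl->A->L'->D->R'->D->plug->D
Char 2 ('G'): step: R->5, L=2; G->plug->G->R->E->L->E->refl->B->L'->A->R'->F->plug->E
Char 3 ('F'): step: R->6, L=2; F->plug->E->R->H->L->C->refl->G->L'->C->R'->D->plug->D
Char 4 ('H'): step: R->7, L=2; H->plug->H->R->E->L->E->refl->B->L'->A->R'->A->plug->B
Char 5 ('H'): step: R->0, L->3 (L advanced); H->plug->H->R->H->L->A->refl->D->L'->D->R'->G->plug->G

Answer: DEDBG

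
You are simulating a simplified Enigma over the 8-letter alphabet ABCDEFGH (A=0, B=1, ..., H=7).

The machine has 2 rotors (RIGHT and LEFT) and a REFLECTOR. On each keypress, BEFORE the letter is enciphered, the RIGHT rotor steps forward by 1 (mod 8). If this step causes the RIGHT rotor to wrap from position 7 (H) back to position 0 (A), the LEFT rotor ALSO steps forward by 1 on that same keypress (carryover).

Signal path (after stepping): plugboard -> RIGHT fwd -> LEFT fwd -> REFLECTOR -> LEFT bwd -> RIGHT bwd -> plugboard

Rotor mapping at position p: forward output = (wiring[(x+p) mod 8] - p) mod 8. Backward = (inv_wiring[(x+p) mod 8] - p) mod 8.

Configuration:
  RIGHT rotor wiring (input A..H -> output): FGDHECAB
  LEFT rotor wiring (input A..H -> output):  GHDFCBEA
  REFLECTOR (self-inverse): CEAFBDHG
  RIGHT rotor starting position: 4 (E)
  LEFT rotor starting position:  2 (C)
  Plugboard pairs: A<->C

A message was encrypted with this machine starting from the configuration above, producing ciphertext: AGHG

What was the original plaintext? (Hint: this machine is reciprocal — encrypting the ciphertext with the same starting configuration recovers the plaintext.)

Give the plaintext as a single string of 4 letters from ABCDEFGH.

Char 1 ('A'): step: R->5, L=2; A->plug->C->R->E->L->C->refl->A->L'->C->R'->G->plug->G
Char 2 ('G'): step: R->6, L=2; G->plug->G->R->G->L->E->refl->B->L'->A->R'->D->plug->D
Char 3 ('H'): step: R->7, L=2; H->plug->H->R->B->L->D->refl->F->L'->H->R'->C->plug->A
Char 4 ('G'): step: R->0, L->3 (L advanced); G->plug->G->R->A->L->C->refl->A->L'->H->R'->D->plug->D

Answer: GDAD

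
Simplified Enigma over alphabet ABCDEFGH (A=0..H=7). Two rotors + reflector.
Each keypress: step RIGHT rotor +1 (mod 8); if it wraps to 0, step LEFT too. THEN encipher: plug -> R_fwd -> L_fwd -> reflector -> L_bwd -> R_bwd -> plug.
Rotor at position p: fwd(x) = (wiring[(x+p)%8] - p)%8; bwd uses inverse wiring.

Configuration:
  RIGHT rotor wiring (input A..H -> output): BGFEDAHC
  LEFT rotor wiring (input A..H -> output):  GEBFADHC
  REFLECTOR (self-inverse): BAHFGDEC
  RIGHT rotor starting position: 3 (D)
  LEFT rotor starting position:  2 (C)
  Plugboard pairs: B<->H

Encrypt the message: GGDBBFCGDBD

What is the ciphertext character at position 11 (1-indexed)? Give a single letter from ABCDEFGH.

Char 1 ('G'): step: R->4, L=2; G->plug->G->R->B->L->D->refl->F->L'->E->R'->B->plug->H
Char 2 ('G'): step: R->5, L=2; G->plug->G->R->H->L->C->refl->H->L'->A->R'->F->plug->F
Char 3 ('D'): step: R->6, L=2; D->plug->D->R->A->L->H->refl->C->L'->H->R'->E->plug->E
Char 4 ('B'): step: R->7, L=2; B->plug->H->R->A->L->H->refl->C->L'->H->R'->C->plug->C
Char 5 ('B'): step: R->0, L->3 (L advanced); B->plug->H->R->C->L->A->refl->B->L'->G->R'->B->plug->H
Char 6 ('F'): step: R->1, L=3; F->plug->F->R->G->L->B->refl->A->L'->C->R'->D->plug->D
Char 7 ('C'): step: R->2, L=3; C->plug->C->R->B->L->F->refl->D->L'->F->R'->E->plug->E
Char 8 ('G'): step: R->3, L=3; G->plug->G->R->D->L->E->refl->G->L'->H->R'->E->plug->E
Char 9 ('D'): step: R->4, L=3; D->plug->D->R->G->L->B->refl->A->L'->C->R'->F->plug->F
Char 10 ('B'): step: R->5, L=3; B->plug->H->R->G->L->B->refl->A->L'->C->R'->B->plug->H
Char 11 ('D'): step: R->6, L=3; D->plug->D->R->A->L->C->refl->H->L'->E->R'->B->plug->H

H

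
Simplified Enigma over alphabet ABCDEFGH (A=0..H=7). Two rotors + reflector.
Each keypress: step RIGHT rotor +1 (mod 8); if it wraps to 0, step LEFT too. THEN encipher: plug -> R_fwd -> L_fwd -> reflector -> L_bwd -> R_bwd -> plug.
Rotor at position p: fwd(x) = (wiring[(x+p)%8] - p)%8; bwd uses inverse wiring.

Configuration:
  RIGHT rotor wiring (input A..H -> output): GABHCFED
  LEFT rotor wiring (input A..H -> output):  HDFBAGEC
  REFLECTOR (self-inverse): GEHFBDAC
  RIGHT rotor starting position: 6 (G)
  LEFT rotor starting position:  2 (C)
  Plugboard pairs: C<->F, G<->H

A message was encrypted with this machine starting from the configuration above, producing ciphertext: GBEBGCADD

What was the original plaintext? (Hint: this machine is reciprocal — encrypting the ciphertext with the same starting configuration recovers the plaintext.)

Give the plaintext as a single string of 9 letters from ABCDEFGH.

Char 1 ('G'): step: R->7, L=2; G->plug->H->R->F->L->A->refl->G->L'->C->R'->D->plug->D
Char 2 ('B'): step: R->0, L->3 (L advanced); B->plug->B->R->A->L->G->refl->A->L'->G->R'->A->plug->A
Char 3 ('E'): step: R->1, L=3; E->plug->E->R->E->L->H->refl->C->L'->H->R'->A->plug->A
Char 4 ('B'): step: R->2, L=3; B->plug->B->R->F->L->E->refl->B->L'->D->R'->D->plug->D
Char 5 ('G'): step: R->3, L=3; G->plug->H->R->G->L->A->refl->G->L'->A->R'->E->plug->E
Char 6 ('C'): step: R->4, L=3; C->plug->F->R->E->L->H->refl->C->L'->H->R'->D->plug->D
Char 7 ('A'): step: R->5, L=3; A->plug->A->R->A->L->G->refl->A->L'->G->R'->C->plug->F
Char 8 ('D'): step: R->6, L=3; D->plug->D->R->C->L->D->refl->F->L'->B->R'->F->plug->C
Char 9 ('D'): step: R->7, L=3; D->plug->D->R->C->L->D->refl->F->L'->B->R'->C->plug->F

Answer: DAADEDFCF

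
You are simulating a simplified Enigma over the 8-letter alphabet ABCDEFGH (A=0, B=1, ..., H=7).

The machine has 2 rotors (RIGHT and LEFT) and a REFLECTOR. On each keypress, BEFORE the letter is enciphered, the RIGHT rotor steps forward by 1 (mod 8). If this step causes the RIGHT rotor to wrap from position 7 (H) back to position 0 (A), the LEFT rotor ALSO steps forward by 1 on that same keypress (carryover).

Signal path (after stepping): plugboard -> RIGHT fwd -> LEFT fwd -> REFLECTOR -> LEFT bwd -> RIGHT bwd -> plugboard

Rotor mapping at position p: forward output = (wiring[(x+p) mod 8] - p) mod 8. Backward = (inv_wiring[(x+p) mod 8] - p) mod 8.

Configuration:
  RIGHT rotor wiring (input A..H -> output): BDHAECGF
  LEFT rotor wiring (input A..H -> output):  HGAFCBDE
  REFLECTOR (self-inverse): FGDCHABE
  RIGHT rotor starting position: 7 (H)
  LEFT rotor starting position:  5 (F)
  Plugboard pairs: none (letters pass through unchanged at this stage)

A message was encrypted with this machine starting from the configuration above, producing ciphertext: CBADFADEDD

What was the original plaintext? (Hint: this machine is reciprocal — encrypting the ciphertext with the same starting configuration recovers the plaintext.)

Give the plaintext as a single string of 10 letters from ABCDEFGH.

Answer: EFBGHEGBAG

Derivation:
Char 1 ('C'): step: R->0, L->6 (L advanced); C->plug->C->R->H->L->D->refl->C->L'->E->R'->E->plug->E
Char 2 ('B'): step: R->1, L=6; B->plug->B->R->G->L->E->refl->H->L'->F->R'->F->plug->F
Char 3 ('A'): step: R->2, L=6; A->plug->A->R->F->L->H->refl->E->L'->G->R'->B->plug->B
Char 4 ('D'): step: R->3, L=6; D->plug->D->R->D->L->A->refl->F->L'->A->R'->G->plug->G
Char 5 ('F'): step: R->4, L=6; F->plug->F->R->H->L->D->refl->C->L'->E->R'->H->plug->H
Char 6 ('A'): step: R->5, L=6; A->plug->A->R->F->L->H->refl->E->L'->G->R'->E->plug->E
Char 7 ('D'): step: R->6, L=6; D->plug->D->R->F->L->H->refl->E->L'->G->R'->G->plug->G
Char 8 ('E'): step: R->7, L=6; E->plug->E->R->B->L->G->refl->B->L'->C->R'->B->plug->B
Char 9 ('D'): step: R->0, L->7 (L advanced); D->plug->D->R->A->L->F->refl->A->L'->B->R'->A->plug->A
Char 10 ('D'): step: R->1, L=7; D->plug->D->R->D->L->B->refl->G->L'->E->R'->G->plug->G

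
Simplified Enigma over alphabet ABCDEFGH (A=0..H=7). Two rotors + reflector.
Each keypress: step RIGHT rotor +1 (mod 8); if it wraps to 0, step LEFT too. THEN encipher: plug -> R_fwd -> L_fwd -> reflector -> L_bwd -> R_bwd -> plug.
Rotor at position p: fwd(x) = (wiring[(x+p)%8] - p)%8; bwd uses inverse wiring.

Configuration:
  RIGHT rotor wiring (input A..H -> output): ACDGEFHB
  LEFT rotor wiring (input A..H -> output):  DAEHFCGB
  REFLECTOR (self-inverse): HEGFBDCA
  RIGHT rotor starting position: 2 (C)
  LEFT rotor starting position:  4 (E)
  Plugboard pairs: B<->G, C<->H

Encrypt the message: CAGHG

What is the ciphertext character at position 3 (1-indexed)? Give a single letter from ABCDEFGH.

Char 1 ('C'): step: R->3, L=4; C->plug->H->R->A->L->B->refl->E->L'->F->R'->F->plug->F
Char 2 ('A'): step: R->4, L=4; A->plug->A->R->A->L->B->refl->E->L'->F->R'->D->plug->D
Char 3 ('G'): step: R->5, L=4; G->plug->B->R->C->L->C->refl->G->L'->B->R'->G->plug->B

B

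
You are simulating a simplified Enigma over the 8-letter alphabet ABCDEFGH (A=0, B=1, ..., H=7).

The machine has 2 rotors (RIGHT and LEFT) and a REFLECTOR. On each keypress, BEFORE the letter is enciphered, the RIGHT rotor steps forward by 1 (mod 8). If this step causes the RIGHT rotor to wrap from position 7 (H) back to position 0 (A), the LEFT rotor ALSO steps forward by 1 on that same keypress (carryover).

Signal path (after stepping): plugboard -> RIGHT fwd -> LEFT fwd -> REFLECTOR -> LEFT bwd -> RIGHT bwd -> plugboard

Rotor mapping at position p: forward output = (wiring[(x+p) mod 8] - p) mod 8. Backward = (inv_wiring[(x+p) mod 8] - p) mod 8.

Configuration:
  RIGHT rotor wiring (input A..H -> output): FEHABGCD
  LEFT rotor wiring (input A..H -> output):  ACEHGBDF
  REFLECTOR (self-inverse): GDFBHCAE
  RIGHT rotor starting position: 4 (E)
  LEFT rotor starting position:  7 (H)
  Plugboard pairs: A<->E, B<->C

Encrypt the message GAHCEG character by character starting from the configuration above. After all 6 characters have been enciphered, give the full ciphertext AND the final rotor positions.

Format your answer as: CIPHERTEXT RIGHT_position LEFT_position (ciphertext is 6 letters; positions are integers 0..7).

Char 1 ('G'): step: R->5, L=7; G->plug->G->R->D->L->F->refl->C->L'->G->R'->C->plug->B
Char 2 ('A'): step: R->6, L=7; A->plug->E->R->B->L->B->refl->D->L'->C->R'->F->plug->F
Char 3 ('H'): step: R->7, L=7; H->plug->H->R->D->L->F->refl->C->L'->G->R'->B->plug->C
Char 4 ('C'): step: R->0, L->0 (L advanced); C->plug->B->R->E->L->G->refl->A->L'->A->R'->D->plug->D
Char 5 ('E'): step: R->1, L=0; E->plug->A->R->D->L->H->refl->E->L'->C->R'->G->plug->G
Char 6 ('G'): step: R->2, L=0; G->plug->G->R->D->L->H->refl->E->L'->C->R'->H->plug->H
Final: ciphertext=BFCDGH, RIGHT=2, LEFT=0

Answer: BFCDGH 2 0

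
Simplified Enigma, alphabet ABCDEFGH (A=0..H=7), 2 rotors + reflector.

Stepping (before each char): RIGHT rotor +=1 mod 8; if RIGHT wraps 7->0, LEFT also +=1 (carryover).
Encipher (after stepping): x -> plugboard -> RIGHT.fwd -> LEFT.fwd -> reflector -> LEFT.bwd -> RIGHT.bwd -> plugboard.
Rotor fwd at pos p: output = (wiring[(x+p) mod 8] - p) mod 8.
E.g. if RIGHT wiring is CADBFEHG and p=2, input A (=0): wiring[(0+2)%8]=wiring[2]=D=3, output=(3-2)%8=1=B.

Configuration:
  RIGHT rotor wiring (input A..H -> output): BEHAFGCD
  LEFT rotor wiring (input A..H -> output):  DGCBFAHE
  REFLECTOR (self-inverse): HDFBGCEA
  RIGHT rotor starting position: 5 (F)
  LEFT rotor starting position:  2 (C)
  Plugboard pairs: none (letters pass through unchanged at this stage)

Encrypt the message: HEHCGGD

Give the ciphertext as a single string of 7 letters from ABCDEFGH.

Char 1 ('H'): step: R->6, L=2; H->plug->H->R->A->L->A->refl->H->L'->B->R'->E->plug->E
Char 2 ('E'): step: R->7, L=2; E->plug->E->R->B->L->H->refl->A->L'->A->R'->D->plug->D
Char 3 ('H'): step: R->0, L->3 (L advanced); H->plug->H->R->D->L->E->refl->G->L'->A->R'->D->plug->D
Char 4 ('C'): step: R->1, L=3; C->plug->C->R->H->L->H->refl->A->L'->F->R'->E->plug->E
Char 5 ('G'): step: R->2, L=3; G->plug->G->R->H->L->H->refl->A->L'->F->R'->A->plug->A
Char 6 ('G'): step: R->3, L=3; G->plug->G->R->B->L->C->refl->F->L'->C->R'->B->plug->B
Char 7 ('D'): step: R->4, L=3; D->plug->D->R->H->L->H->refl->A->L'->F->R'->E->plug->E

Answer: EDDEABE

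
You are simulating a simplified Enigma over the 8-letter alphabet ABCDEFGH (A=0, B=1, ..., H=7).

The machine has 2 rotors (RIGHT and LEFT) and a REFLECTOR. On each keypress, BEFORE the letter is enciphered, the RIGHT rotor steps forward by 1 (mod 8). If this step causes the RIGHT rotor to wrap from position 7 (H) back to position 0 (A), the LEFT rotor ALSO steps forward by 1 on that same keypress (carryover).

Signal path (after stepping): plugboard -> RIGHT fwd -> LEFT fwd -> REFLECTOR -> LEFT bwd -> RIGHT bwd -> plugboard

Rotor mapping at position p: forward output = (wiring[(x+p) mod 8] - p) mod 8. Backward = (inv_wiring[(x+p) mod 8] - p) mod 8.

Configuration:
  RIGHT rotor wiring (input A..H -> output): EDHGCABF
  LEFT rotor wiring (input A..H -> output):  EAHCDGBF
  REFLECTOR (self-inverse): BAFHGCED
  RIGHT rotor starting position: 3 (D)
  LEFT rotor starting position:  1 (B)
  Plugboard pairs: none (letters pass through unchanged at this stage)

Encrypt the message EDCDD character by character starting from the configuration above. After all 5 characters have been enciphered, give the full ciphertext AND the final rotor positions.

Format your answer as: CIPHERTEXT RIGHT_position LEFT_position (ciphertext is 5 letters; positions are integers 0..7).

Answer: FCEEF 0 2

Derivation:
Char 1 ('E'): step: R->4, L=1; E->plug->E->R->A->L->H->refl->D->L'->H->R'->F->plug->F
Char 2 ('D'): step: R->5, L=1; D->plug->D->R->H->L->D->refl->H->L'->A->R'->C->plug->C
Char 3 ('C'): step: R->6, L=1; C->plug->C->R->G->L->E->refl->G->L'->B->R'->E->plug->E
Char 4 ('D'): step: R->7, L=1; D->plug->D->R->A->L->H->refl->D->L'->H->R'->E->plug->E
Char 5 ('D'): step: R->0, L->2 (L advanced); D->plug->D->R->G->L->C->refl->F->L'->A->R'->F->plug->F
Final: ciphertext=FCEEF, RIGHT=0, LEFT=2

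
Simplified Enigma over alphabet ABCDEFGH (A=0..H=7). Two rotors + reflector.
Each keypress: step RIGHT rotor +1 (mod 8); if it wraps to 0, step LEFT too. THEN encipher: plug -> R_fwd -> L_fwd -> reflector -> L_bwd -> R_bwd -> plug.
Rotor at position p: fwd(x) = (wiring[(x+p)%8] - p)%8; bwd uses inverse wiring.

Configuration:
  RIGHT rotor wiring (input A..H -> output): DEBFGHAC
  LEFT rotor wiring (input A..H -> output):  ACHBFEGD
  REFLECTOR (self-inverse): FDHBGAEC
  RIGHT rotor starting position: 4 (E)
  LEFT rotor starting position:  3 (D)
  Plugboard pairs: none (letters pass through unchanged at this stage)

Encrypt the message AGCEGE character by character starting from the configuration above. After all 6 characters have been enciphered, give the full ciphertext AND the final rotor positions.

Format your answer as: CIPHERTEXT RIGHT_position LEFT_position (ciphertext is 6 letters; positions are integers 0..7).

Answer: BFBGFF 2 4

Derivation:
Char 1 ('A'): step: R->5, L=3; A->plug->A->R->C->L->B->refl->D->L'->D->R'->B->plug->B
Char 2 ('G'): step: R->6, L=3; G->plug->G->R->A->L->G->refl->E->L'->H->R'->F->plug->F
Char 3 ('C'): step: R->7, L=3; C->plug->C->R->F->L->F->refl->A->L'->E->R'->B->plug->B
Char 4 ('E'): step: R->0, L->4 (L advanced); E->plug->E->R->G->L->D->refl->B->L'->A->R'->G->plug->G
Char 5 ('G'): step: R->1, L=4; G->plug->G->R->B->L->A->refl->F->L'->H->R'->F->plug->F
Char 6 ('E'): step: R->2, L=4; E->plug->E->R->G->L->D->refl->B->L'->A->R'->F->plug->F
Final: ciphertext=BFBGFF, RIGHT=2, LEFT=4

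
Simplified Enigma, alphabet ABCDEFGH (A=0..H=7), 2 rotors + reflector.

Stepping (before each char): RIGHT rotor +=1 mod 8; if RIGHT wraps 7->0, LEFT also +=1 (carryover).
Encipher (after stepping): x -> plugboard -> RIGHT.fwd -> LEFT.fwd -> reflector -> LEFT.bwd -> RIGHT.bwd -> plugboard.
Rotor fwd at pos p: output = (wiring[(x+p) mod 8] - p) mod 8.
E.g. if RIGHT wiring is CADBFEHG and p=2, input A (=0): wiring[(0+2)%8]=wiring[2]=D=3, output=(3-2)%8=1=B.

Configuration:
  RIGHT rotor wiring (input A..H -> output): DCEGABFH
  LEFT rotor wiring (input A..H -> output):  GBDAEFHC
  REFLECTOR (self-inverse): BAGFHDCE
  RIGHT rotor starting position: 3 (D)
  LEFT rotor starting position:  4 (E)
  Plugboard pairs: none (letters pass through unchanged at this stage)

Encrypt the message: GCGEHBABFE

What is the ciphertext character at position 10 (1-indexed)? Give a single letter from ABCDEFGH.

Char 1 ('G'): step: R->4, L=4; G->plug->G->R->A->L->A->refl->B->L'->B->R'->C->plug->C
Char 2 ('C'): step: R->5, L=4; C->plug->C->R->C->L->D->refl->F->L'->F->R'->E->plug->E
Char 3 ('G'): step: R->6, L=4; G->plug->G->R->C->L->D->refl->F->L'->F->R'->C->plug->C
Char 4 ('E'): step: R->7, L=4; E->plug->E->R->H->L->E->refl->H->L'->G->R'->H->plug->H
Char 5 ('H'): step: R->0, L->5 (L advanced); H->plug->H->R->H->L->H->refl->E->L'->E->R'->C->plug->C
Char 6 ('B'): step: R->1, L=5; B->plug->B->R->D->L->B->refl->A->L'->A->R'->E->plug->E
Char 7 ('A'): step: R->2, L=5; A->plug->A->R->C->L->F->refl->D->L'->G->R'->C->plug->C
Char 8 ('B'): step: R->3, L=5; B->plug->B->R->F->L->G->refl->C->L'->B->R'->H->plug->H
Char 9 ('F'): step: R->4, L=5; F->plug->F->R->G->L->D->refl->F->L'->C->R'->H->plug->H
Char 10 ('E'): step: R->5, L=5; E->plug->E->R->F->L->G->refl->C->L'->B->R'->G->plug->G

G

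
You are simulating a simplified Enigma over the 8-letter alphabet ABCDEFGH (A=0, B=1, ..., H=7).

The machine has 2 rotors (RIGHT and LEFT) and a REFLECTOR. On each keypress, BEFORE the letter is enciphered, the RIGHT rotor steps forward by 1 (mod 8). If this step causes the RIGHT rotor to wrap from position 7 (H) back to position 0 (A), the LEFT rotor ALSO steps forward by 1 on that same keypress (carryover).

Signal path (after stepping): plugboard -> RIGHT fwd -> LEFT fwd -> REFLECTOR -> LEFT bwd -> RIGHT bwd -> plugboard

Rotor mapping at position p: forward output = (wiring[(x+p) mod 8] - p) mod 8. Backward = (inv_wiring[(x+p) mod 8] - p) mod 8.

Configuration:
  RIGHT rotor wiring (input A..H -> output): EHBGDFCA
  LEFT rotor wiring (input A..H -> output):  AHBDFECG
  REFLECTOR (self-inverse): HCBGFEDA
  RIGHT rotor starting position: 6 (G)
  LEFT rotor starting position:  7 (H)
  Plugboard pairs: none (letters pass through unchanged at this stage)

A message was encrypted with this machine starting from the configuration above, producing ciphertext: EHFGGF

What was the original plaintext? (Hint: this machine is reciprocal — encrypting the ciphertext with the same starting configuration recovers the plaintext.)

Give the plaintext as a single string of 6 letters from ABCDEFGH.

Char 1 ('E'): step: R->7, L=7; E->plug->E->R->H->L->D->refl->G->L'->F->R'->B->plug->B
Char 2 ('H'): step: R->0, L->0 (L advanced); H->plug->H->R->A->L->A->refl->H->L'->B->R'->C->plug->C
Char 3 ('F'): step: R->1, L=0; F->plug->F->R->B->L->H->refl->A->L'->A->R'->B->plug->B
Char 4 ('G'): step: R->2, L=0; G->plug->G->R->C->L->B->refl->C->L'->G->R'->F->plug->F
Char 5 ('G'): step: R->3, L=0; G->plug->G->R->E->L->F->refl->E->L'->F->R'->E->plug->E
Char 6 ('F'): step: R->4, L=0; F->plug->F->R->D->L->D->refl->G->L'->H->R'->A->plug->A

Answer: BCBFEA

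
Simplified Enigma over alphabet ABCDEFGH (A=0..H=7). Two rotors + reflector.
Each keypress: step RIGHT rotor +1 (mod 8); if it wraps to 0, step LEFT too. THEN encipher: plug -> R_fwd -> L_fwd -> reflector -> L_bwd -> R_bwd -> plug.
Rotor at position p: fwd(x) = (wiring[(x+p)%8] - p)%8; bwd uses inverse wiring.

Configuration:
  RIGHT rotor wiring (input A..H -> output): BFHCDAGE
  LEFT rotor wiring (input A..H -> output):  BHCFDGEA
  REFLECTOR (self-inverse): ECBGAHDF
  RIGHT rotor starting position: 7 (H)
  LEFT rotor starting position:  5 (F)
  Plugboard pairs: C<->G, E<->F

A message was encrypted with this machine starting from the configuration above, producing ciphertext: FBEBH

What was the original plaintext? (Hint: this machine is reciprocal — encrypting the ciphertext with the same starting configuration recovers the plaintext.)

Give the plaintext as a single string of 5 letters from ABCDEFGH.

Answer: AEBCF

Derivation:
Char 1 ('F'): step: R->0, L->6 (L advanced); F->plug->E->R->D->L->B->refl->C->L'->B->R'->A->plug->A
Char 2 ('B'): step: R->1, L=6; B->plug->B->R->G->L->F->refl->H->L'->F->R'->F->plug->E
Char 3 ('E'): step: R->2, L=6; E->plug->F->R->C->L->D->refl->G->L'->A->R'->B->plug->B
Char 4 ('B'): step: R->3, L=6; B->plug->B->R->A->L->G->refl->D->L'->C->R'->G->plug->C
Char 5 ('H'): step: R->4, L=6; H->plug->H->R->G->L->F->refl->H->L'->F->R'->E->plug->F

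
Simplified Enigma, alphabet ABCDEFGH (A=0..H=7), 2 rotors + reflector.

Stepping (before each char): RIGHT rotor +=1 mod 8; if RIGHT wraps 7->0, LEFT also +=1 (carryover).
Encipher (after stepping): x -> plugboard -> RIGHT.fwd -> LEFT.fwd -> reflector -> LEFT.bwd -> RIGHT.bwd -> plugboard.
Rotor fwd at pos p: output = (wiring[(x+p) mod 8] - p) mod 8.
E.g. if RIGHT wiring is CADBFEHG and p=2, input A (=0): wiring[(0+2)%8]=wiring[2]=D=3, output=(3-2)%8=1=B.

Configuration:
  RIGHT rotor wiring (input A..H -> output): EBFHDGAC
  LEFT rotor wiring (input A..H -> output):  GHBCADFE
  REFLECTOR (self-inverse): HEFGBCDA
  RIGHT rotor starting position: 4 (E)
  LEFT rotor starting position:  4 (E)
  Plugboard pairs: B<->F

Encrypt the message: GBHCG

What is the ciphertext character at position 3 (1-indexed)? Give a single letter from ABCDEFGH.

Char 1 ('G'): step: R->5, L=4; G->plug->G->R->C->L->B->refl->E->L'->A->R'->F->plug->B
Char 2 ('B'): step: R->6, L=4; B->plug->F->R->B->L->H->refl->A->L'->D->R'->D->plug->D
Char 3 ('H'): step: R->7, L=4; H->plug->H->R->B->L->H->refl->A->L'->D->R'->A->plug->A

A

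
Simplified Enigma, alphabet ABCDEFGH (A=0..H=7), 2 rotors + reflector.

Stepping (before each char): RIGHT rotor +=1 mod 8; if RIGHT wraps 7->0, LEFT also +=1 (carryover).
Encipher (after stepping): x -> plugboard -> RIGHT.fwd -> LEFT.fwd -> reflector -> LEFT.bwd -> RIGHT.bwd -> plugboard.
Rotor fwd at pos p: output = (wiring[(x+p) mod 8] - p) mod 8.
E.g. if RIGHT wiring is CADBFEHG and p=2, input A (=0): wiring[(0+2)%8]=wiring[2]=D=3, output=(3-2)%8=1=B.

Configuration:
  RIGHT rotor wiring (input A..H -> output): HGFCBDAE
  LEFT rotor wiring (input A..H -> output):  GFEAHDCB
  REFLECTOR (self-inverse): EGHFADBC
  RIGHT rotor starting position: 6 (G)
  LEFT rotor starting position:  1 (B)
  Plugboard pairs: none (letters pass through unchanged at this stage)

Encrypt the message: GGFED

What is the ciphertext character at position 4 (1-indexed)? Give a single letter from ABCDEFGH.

Char 1 ('G'): step: R->7, L=1; G->plug->G->R->E->L->C->refl->H->L'->C->R'->F->plug->F
Char 2 ('G'): step: R->0, L->2 (L advanced); G->plug->G->R->A->L->C->refl->H->L'->F->R'->C->plug->C
Char 3 ('F'): step: R->1, L=2; F->plug->F->R->H->L->D->refl->F->L'->C->R'->E->plug->E
Char 4 ('E'): step: R->2, L=2; E->plug->E->R->G->L->E->refl->A->L'->E->R'->H->plug->H

H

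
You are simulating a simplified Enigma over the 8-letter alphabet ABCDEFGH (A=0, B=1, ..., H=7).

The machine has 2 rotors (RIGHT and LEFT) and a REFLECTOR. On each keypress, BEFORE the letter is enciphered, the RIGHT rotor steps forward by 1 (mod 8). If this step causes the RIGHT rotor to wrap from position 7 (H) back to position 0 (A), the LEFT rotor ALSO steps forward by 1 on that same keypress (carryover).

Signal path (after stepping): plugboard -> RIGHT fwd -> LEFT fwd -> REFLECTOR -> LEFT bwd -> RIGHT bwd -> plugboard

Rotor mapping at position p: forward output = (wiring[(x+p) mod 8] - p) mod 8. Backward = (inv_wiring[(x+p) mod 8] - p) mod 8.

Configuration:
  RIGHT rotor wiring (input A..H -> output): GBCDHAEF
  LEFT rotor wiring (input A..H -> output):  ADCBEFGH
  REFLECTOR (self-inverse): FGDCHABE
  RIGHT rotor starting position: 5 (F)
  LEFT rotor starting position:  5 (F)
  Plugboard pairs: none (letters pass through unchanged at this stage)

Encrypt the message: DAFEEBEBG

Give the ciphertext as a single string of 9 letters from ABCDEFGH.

Char 1 ('D'): step: R->6, L=5; D->plug->D->R->D->L->D->refl->C->L'->C->R'->H->plug->H
Char 2 ('A'): step: R->7, L=5; A->plug->A->R->G->L->E->refl->H->L'->H->R'->B->plug->B
Char 3 ('F'): step: R->0, L->6 (L advanced); F->plug->F->R->A->L->A->refl->F->L'->D->R'->D->plug->D
Char 4 ('E'): step: R->1, L=6; E->plug->E->R->H->L->H->refl->E->L'->E->R'->G->plug->G
Char 5 ('E'): step: R->2, L=6; E->plug->E->R->C->L->C->refl->D->L'->F->R'->C->plug->C
Char 6 ('B'): step: R->3, L=6; B->plug->B->R->E->L->E->refl->H->L'->H->R'->H->plug->H
Char 7 ('E'): step: R->4, L=6; E->plug->E->R->C->L->C->refl->D->L'->F->R'->F->plug->F
Char 8 ('B'): step: R->5, L=6; B->plug->B->R->H->L->H->refl->E->L'->E->R'->E->plug->E
Char 9 ('G'): step: R->6, L=6; G->plug->G->R->B->L->B->refl->G->L'->G->R'->A->plug->A

Answer: HBDGCHFEA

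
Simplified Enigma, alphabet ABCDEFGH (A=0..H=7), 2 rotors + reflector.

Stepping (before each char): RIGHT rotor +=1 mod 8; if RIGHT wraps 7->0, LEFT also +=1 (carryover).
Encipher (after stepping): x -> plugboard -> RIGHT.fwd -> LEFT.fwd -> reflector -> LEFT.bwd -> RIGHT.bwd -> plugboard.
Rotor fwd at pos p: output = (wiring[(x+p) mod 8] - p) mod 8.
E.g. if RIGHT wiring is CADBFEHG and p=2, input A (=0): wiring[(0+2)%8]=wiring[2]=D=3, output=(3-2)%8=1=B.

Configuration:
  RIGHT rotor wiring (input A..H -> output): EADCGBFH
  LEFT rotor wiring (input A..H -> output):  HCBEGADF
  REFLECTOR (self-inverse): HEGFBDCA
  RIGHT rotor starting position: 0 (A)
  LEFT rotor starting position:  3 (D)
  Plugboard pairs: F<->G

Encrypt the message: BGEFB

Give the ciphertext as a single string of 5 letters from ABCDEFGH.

Answer: CBAGF

Derivation:
Char 1 ('B'): step: R->1, L=3; B->plug->B->R->C->L->F->refl->D->L'->B->R'->C->plug->C
Char 2 ('G'): step: R->2, L=3; G->plug->F->R->F->L->E->refl->B->L'->A->R'->B->plug->B
Char 3 ('E'): step: R->3, L=3; E->plug->E->R->E->L->C->refl->G->L'->H->R'->A->plug->A
Char 4 ('F'): step: R->4, L=3; F->plug->G->R->H->L->G->refl->C->L'->E->R'->F->plug->G
Char 5 ('B'): step: R->5, L=3; B->plug->B->R->A->L->B->refl->E->L'->F->R'->G->plug->F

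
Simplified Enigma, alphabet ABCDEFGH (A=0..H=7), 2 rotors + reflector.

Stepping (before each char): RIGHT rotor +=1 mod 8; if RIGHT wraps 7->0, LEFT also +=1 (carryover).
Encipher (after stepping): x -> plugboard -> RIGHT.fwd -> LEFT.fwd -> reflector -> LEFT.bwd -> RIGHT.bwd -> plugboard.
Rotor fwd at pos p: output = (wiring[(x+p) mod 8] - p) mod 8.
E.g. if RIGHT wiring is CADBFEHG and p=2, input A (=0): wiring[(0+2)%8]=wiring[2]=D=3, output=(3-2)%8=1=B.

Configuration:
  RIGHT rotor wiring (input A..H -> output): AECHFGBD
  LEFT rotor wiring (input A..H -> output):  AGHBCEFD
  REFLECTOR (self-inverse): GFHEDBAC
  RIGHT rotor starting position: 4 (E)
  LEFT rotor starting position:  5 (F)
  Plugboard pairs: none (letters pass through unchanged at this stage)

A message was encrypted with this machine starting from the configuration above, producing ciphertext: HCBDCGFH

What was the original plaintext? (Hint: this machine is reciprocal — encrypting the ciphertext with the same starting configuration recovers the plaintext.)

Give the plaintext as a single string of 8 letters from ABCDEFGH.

Answer: FFHHEBDD

Derivation:
Char 1 ('H'): step: R->5, L=5; H->plug->H->R->A->L->H->refl->C->L'->F->R'->F->plug->F
Char 2 ('C'): step: R->6, L=5; C->plug->C->R->C->L->G->refl->A->L'->B->R'->F->plug->F
Char 3 ('B'): step: R->7, L=5; B->plug->B->R->B->L->A->refl->G->L'->C->R'->H->plug->H
Char 4 ('D'): step: R->0, L->6 (L advanced); D->plug->D->R->H->L->G->refl->A->L'->D->R'->H->plug->H
Char 5 ('C'): step: R->1, L=6; C->plug->C->R->G->L->E->refl->D->L'->F->R'->E->plug->E
Char 6 ('G'): step: R->2, L=6; G->plug->G->R->G->L->E->refl->D->L'->F->R'->B->plug->B
Char 7 ('F'): step: R->3, L=6; F->plug->F->R->F->L->D->refl->E->L'->G->R'->D->plug->D
Char 8 ('H'): step: R->4, L=6; H->plug->H->R->D->L->A->refl->G->L'->H->R'->D->plug->D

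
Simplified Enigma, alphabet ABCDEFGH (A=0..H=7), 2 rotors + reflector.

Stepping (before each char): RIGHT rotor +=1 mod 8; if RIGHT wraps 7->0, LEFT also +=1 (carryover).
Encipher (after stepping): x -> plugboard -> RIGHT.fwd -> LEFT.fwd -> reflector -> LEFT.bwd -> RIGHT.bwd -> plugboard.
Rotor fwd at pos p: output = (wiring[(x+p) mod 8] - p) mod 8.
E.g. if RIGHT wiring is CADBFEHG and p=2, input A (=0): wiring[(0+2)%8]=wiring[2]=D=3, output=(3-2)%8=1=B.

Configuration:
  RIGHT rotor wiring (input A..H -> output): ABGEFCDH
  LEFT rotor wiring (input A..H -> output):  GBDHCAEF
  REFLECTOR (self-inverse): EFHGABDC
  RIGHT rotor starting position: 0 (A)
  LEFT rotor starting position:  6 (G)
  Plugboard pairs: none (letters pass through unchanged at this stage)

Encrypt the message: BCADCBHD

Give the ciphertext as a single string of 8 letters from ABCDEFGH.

Answer: DDCHBGEG

Derivation:
Char 1 ('B'): step: R->1, L=6; B->plug->B->R->F->L->B->refl->F->L'->E->R'->D->plug->D
Char 2 ('C'): step: R->2, L=6; C->plug->C->R->D->L->D->refl->G->L'->A->R'->D->plug->D
Char 3 ('A'): step: R->3, L=6; A->plug->A->R->B->L->H->refl->C->L'->H->R'->C->plug->C
Char 4 ('D'): step: R->4, L=6; D->plug->D->R->D->L->D->refl->G->L'->A->R'->H->plug->H
Char 5 ('C'): step: R->5, L=6; C->plug->C->R->C->L->A->refl->E->L'->G->R'->B->plug->B
Char 6 ('B'): step: R->6, L=6; B->plug->B->R->B->L->H->refl->C->L'->H->R'->G->plug->G
Char 7 ('H'): step: R->7, L=6; H->plug->H->R->E->L->F->refl->B->L'->F->R'->E->plug->E
Char 8 ('D'): step: R->0, L->7 (L advanced); D->plug->D->R->E->L->A->refl->E->L'->D->R'->G->plug->G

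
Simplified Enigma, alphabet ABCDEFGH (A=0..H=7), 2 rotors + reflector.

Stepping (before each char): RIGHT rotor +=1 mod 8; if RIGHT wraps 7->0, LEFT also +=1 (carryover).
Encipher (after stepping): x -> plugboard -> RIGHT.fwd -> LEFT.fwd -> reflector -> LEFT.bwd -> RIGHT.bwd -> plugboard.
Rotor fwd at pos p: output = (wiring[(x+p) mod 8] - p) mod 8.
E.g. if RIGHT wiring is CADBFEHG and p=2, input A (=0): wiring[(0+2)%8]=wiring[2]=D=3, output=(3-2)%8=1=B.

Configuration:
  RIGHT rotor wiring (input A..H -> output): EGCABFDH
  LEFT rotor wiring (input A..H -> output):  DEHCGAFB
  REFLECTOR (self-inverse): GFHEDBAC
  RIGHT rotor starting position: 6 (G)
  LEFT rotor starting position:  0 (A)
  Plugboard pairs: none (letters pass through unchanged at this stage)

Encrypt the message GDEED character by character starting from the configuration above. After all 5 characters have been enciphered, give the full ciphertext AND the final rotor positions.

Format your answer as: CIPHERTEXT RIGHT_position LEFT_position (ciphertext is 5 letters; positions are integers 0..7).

Char 1 ('G'): step: R->7, L=0; G->plug->G->R->G->L->F->refl->B->L'->H->R'->C->plug->C
Char 2 ('D'): step: R->0, L->1 (L advanced); D->plug->D->R->A->L->D->refl->E->L'->F->R'->F->plug->F
Char 3 ('E'): step: R->1, L=1; E->plug->E->R->E->L->H->refl->C->L'->H->R'->C->plug->C
Char 4 ('E'): step: R->2, L=1; E->plug->E->R->B->L->G->refl->A->L'->G->R'->B->plug->B
Char 5 ('D'): step: R->3, L=1; D->plug->D->R->A->L->D->refl->E->L'->F->R'->A->plug->A
Final: ciphertext=CFCBA, RIGHT=3, LEFT=1

Answer: CFCBA 3 1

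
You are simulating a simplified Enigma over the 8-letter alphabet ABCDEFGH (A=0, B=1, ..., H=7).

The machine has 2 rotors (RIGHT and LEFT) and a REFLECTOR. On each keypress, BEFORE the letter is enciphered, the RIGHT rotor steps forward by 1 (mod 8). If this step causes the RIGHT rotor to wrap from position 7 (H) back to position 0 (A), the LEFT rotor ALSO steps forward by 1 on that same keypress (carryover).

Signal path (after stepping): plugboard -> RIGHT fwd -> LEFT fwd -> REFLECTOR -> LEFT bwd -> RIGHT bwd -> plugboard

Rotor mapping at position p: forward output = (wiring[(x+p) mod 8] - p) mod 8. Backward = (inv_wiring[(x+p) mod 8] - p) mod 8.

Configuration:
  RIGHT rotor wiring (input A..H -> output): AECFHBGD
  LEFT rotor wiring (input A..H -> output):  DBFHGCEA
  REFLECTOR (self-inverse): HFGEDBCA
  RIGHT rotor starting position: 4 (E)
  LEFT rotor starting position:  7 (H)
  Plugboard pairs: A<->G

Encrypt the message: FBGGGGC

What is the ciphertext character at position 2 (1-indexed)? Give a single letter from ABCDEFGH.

Char 1 ('F'): step: R->5, L=7; F->plug->F->R->F->L->H->refl->A->L'->E->R'->A->plug->G
Char 2 ('B'): step: R->6, L=7; B->plug->B->R->F->L->H->refl->A->L'->E->R'->E->plug->E

E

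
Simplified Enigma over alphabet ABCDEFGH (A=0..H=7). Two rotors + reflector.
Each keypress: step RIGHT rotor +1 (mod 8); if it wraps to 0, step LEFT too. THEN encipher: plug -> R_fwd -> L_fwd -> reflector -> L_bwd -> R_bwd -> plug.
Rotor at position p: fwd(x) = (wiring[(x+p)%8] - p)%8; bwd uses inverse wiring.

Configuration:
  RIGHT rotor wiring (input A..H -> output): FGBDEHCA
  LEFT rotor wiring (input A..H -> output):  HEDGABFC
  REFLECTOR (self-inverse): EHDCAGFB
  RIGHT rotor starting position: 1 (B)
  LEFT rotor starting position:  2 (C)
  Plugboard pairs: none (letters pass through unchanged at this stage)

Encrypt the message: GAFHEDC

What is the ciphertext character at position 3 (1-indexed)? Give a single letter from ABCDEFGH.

Char 1 ('G'): step: R->2, L=2; G->plug->G->R->D->L->H->refl->B->L'->A->R'->E->plug->E
Char 2 ('A'): step: R->3, L=2; A->plug->A->R->A->L->B->refl->H->L'->D->R'->G->plug->G
Char 3 ('F'): step: R->4, L=2; F->plug->F->R->C->L->G->refl->F->L'->G->R'->C->plug->C

C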